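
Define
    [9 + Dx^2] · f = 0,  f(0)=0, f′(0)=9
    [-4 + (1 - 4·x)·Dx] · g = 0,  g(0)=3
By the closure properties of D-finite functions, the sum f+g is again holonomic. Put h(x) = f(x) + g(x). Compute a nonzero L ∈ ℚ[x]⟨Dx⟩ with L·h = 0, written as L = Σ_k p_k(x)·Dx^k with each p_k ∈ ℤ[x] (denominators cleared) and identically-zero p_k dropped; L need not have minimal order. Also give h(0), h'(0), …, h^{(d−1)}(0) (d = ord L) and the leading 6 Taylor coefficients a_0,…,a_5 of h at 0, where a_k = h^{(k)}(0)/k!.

f: a_k = 0, 9, 0, -27/2, 0, 243/40, …
g: a_k = 3, 12, 48, 192, 768, 3072, …
h₀=f+g: left-lcm gives L₀, ord ≤ 3.
L = (-3780 + 2592·x - 5184·x^2) + (369 - 2124·x + 3888·x^2 - 5184·x^3)·Dx + (-420 + 288·x - 576·x^2)·Dx^2 + (41 - 236·x + 432·x^2 - 576·x^3)·Dx^3  (order 3).
h: a_k = 3, 21, 48, 357/2, 768, 123123/40, …
ICs: h(0) = 3, h′(0) = 21, h′′(0) = 96.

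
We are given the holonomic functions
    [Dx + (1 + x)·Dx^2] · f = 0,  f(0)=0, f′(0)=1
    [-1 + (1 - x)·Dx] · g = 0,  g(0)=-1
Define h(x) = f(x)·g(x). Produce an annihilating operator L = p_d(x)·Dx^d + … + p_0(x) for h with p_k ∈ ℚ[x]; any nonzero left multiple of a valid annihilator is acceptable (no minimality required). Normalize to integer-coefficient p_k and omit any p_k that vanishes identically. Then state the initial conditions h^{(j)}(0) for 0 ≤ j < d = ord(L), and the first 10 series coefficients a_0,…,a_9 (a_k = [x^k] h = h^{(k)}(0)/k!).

L = 1 + (1 + 3·x)·Dx + (-1 + x^2)·Dx^2  (order 2).
h: a_k = 0, -1, -1/2, -5/6, -7/12, -47/60, -37/60, -319/420, -533/840, -1879/2520, …
ICs: h(0) = 0, h′(0) = -1.

f: a_k = 0, 1, -1/2, 1/3, -1/4, 1/5, -1/6, 1/7, -1/8, 1/9, …
g: a_k = -1, -1, -1, -1, -1, -1, -1, -1, -1, -1, …
L₀ := L_f ⊗_s L_g (sym. prod.), ord ≤ 2.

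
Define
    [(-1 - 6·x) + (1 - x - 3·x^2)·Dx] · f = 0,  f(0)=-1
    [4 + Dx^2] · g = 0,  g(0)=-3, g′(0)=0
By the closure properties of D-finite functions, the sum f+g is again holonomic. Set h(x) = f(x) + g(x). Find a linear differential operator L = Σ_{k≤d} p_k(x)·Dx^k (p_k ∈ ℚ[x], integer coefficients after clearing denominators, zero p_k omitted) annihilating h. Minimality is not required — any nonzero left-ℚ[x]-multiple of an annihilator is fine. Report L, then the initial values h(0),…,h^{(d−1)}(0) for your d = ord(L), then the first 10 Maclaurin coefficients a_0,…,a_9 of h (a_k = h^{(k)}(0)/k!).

L = (92 + 608·x + 512·x^2 + 1104·x^3 + 360·x^4 + 432·x^5) + (-24 + 4·x + 24·x^2 + 80·x^3 + 180·x^4 + 216·x^5 + 216·x^6)·Dx + (23 + 152·x + 128·x^2 + 276·x^3 + 90·x^4 + 108·x^5)·Dx^2 + (-6 + x + 6·x^2 + 20·x^3 + 45·x^4 + 54·x^5 + 54·x^6)·Dx^3  (order 3).
h: a_k = -4, -1, 2, -7, -21, -40, -1451/15, -217, -53342/105, -1159, …
ICs: h(0) = -4, h′(0) = -1, h′′(0) = 4.

f: a_k = -1, -1, -4, -7, -19, -40, -97, -217, -508, -1159, …
g: a_k = -3, 0, 6, 0, -2, 0, 4/15, 0, -2/105, 0, …
h₀=f+g: left-lcm gives L₀, ord ≤ 3.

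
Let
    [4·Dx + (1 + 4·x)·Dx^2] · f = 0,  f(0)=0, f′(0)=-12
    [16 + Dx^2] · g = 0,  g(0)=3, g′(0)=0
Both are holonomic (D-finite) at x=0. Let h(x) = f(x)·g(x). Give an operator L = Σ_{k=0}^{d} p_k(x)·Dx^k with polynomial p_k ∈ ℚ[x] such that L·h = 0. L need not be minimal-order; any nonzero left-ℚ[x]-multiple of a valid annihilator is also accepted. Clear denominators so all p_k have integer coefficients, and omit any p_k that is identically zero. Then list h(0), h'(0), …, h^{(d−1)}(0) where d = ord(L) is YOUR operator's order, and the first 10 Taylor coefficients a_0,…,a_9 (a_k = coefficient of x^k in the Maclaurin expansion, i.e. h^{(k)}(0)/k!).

L = (-768 + 6144·x + 77824·x^2 + 262144·x^3 + 262144·x^4) + (256 + 5120·x + 24576·x^2 + 32768·x^3)·Dx + (1280·x + 10752·x^2 + 32768·x^3 + 32768·x^4)·Dx^2 + (16 + 320·x + 1536·x^2 + 2048·x^3)·Dx^3 + (3 + 56·x + 368·x^2 + 1024·x^3 + 1024·x^4)·Dx^4  (order 4).
h: a_k = 0, -36, 72, 96, 0, -3456/5, 2304, -285696/35, 151552/5, -2357248/21, …
ICs: h(0) = 0, h′(0) = -36, h′′(0) = 144, h′′′(0) = 576.

f: a_k = 0, -12, 24, -64, 192, -3072/5, 2048, -49152/7, 24576, -262144/3, …
g: a_k = 3, 0, -24, 0, 32, 0, -256/15, 0, 512/105, 0, …
L₀ := L_f ⊗_s L_g (sym. prod.), ord ≤ 4.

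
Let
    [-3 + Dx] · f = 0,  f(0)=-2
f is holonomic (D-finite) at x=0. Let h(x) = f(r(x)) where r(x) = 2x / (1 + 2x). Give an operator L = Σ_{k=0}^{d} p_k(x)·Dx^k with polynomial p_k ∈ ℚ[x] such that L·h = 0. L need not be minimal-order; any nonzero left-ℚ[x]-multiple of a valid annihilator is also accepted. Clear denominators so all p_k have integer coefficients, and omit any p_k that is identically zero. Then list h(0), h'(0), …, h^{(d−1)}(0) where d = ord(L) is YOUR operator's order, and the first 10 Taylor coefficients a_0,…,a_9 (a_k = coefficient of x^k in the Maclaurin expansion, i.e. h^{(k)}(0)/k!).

f: a_k = -2, -6, -9, -9, -27/4, -81/20, -81/40, -243/280, -729/2240, -243/2240, …
h₀=f(r): pull back L_f along r ⇒ L₀.
L = -6 + (1 + 4·x + 4·x^2)·Dx  (order 1).
h: a_k = -2, -12, -12, 24, -12, -168/5, 552/5, -6576/35, 6492/35, 1704/35, …
ICs: h(0) = -2.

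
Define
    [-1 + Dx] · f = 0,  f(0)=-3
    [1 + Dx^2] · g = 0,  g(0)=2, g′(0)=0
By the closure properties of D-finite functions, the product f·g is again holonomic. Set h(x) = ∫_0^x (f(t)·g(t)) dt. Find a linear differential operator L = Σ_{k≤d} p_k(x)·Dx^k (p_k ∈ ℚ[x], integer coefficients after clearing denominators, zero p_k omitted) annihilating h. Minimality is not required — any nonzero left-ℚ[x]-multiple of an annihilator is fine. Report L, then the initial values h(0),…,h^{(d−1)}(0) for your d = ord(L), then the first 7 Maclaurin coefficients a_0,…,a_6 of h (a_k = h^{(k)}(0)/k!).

L = 2·Dx - 2·Dx^2 + Dx^3  (order 3).
h: a_k = 0, -6, -3, 0, 1/2, 1/5, 1/30, …
ICs: h(0) = 0, h′(0) = -6, h′′(0) = -6.

f: a_k = -3, -3, -3/2, -1/2, -1/8, -1/40, -1/240, …
g: a_k = 2, 0, -1, 0, 1/12, 0, -1/360, …
L₀ := L_f ⊗_s L_g (sym. prod.), ord ≤ 2.
h=∫h₀ ⇒ L = L₀·Dx.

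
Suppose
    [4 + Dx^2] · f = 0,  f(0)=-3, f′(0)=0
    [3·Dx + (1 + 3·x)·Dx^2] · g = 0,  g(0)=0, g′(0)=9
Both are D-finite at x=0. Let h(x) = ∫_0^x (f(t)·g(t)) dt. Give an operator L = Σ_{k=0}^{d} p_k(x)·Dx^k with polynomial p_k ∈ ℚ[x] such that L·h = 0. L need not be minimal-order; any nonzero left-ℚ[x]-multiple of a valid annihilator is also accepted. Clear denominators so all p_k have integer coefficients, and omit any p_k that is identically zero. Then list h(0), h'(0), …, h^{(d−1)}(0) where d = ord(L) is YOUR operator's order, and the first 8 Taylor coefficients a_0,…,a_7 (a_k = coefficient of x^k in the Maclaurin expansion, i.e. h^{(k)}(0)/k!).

f: a_k = -3, 0, 6, 0, -2, 0, 4/15, 0, …
g: a_k = 0, 9, -27/2, 27, -243/4, 729/5, -729/2, 6561/7, …
h₀=f·g: eliminate ⇒ L₀, order ≤ 2·2.
h=∫₀ˣh₀: take L = L₀·Dx.
L = (-1112 - 1248·x + 7344·x^2 + 27648·x^3 + 20736·x^4)·Dx + (-48 + 2160·x + 10368·x^2 + 10368·x^3)·Dx^2 + (-250 + 240·x + 4968·x^2 + 13824·x^3 + 10368·x^4)·Dx^3 + (-12 + 540·x + 2592·x^2 + 2592·x^3)·Dx^4 + (7 + 138·x + 783·x^2 + 1728·x^3 + 1296·x^4)·Dx^5  (order 5).
h: a_k = 0, 0, -27/2, 27/2, -27/4, 81/4, -489/10, 108, …
ICs: h(0) = 0, h′(0) = 0, h′′(0) = -27, h′′′(0) = 81, h′′′′(0) = -162.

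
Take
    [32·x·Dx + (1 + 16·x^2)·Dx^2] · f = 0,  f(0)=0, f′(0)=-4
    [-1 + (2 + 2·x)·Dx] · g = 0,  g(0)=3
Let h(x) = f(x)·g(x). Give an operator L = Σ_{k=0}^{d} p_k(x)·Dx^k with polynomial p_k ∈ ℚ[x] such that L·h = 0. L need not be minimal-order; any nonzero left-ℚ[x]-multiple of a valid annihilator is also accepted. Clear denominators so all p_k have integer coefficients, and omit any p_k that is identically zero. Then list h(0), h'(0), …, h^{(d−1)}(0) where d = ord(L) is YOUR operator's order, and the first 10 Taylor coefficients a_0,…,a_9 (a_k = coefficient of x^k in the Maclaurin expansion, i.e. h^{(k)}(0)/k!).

L = (3 - 64·x - 16·x^2) + (-4 + 124·x + 192·x^2 + 64·x^3)·Dx + (4 + 8·x + 68·x^2 + 128·x^3 + 64·x^4)·Dx^2  (order 2).
h: a_k = 0, -12, -6, 131/2, 125/4, -99509/160, -97129/320, 63582493/8960, 62254327/17920, -15179450477/172032, …
ICs: h(0) = 0, h′(0) = -12.

f: a_k = 0, -4, 0, 64/3, 0, -1024/5, 0, 16384/7, 0, -262144/9, …
g: a_k = 3, 3/2, -3/8, 3/16, -15/128, 21/256, -63/1024, 99/2048, -1287/32768, 2145/65536, …
f·g: L₀ = L_f ⊗_s L_g, ord ≤ 2·1.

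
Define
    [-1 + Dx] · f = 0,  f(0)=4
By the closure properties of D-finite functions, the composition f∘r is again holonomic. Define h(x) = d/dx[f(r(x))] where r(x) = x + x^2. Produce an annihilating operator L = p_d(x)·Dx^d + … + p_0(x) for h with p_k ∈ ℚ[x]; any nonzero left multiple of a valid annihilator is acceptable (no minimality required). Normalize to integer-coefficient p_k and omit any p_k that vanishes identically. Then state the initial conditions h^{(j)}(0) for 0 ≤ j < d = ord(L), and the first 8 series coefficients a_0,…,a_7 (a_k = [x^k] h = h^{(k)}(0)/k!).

f: a_k = 4, 4, 2, 2/3, 1/6, 1/30, 1/180, 1/1260, …
L₀ from L_f via x↦r, Dx↦r'^{-1}Dx.
h=h₀': d/dx-closure on L₀ ⇒ L.
L = (3 + 4·x + 4·x^2) + (-1 - 2·x)·Dx  (order 1).
h: a_k = 4, 12, 14, 50/3, 27/2, 331/30, 1303/180, 1979/420, …
ICs: h(0) = 4.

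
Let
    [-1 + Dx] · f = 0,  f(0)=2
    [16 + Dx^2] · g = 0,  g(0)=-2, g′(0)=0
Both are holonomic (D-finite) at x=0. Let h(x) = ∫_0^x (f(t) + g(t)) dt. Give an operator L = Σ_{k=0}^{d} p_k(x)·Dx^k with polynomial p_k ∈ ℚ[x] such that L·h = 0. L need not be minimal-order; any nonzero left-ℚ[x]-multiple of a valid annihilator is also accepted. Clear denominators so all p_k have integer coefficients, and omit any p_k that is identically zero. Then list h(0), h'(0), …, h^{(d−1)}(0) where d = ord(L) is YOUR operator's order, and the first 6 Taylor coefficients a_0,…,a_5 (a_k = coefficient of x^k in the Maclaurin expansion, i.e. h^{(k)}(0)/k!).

L = -16·Dx + 16·Dx^2 - Dx^3 + Dx^4  (order 4).
h: a_k = 0, 0, 1, 17/3, 1/12, -17/4, …
ICs: h(0) = 0, h′(0) = 0, h′′(0) = 2, h′′′(0) = 34.

f: a_k = 2, 2, 1, 1/3, 1/12, 1/60, …
g: a_k = -2, 0, 16, 0, -64/3, 0, …
L₀ := lclm(L_f,L_g); ord L₀ ≤ 1+2.
Integrate: L := L₀·Dx.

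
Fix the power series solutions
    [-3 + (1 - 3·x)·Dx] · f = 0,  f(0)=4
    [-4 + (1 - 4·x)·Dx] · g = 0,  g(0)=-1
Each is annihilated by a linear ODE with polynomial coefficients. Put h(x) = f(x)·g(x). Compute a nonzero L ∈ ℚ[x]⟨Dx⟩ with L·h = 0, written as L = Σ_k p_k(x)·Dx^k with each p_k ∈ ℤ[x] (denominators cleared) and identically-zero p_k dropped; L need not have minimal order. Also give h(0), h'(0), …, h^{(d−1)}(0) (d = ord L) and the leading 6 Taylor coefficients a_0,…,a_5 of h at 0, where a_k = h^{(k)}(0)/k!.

f: a_k = 4, 12, 36, 108, 324, 972, …
g: a_k = -1, -4, -16, -64, -256, -1024, …
f·g: L₀ = L_f ⊗_s L_g, ord ≤ 1·1.
L = (-7 + 24·x) + (1 - 7·x + 12·x^2)·Dx  (order 1).
h: a_k = -4, -28, -148, -700, -3124, -13468, …
ICs: h(0) = -4.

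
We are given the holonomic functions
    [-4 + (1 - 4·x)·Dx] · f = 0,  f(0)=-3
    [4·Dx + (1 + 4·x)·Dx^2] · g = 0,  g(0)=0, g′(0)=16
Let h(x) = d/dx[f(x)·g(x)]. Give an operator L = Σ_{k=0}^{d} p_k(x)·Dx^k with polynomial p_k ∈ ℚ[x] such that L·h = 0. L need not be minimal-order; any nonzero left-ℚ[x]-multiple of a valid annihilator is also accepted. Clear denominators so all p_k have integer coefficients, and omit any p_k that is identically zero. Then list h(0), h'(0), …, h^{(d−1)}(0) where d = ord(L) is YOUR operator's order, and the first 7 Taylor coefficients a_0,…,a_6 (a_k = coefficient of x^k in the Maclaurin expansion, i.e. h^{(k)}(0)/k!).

f: a_k = -3, -12, -48, -192, -768, -3072, -12288, …
g: a_k = 0, 16, -32, 256/3, -256, 4096/5, -8192/3, …
Sym-product of L_f,L_g gives L₀ (≤ ord 2).
Derive L from L₀ (diff closure).
L = 64 + (4 + 80·x)·Dx + (-1 + 16·x^2)·Dx^2  (order 2).
h: a_k = -48, -192, -1920, -7168, -48128, -909312/5, -5226496/5, …
ICs: h(0) = -48, h′(0) = -192.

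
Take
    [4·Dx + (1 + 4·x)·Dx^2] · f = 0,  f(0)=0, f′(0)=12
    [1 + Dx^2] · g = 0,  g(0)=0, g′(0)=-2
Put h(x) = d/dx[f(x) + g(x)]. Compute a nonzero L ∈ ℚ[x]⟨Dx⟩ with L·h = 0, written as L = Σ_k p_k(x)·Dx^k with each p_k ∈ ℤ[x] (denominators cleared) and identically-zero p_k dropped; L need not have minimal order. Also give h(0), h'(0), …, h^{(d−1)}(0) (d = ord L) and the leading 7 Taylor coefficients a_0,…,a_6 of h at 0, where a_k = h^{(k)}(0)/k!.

f: a_k = 0, 12, -24, 64, -192, 3072/5, -2048, …
g: a_k = 0, -2, 0, 1/3, 0, -1/60, 0, …
Weyl lclm of L_f,L_g ⇒ L₀ (ord ≤ 4).
h₀' ⇒ L via d/dx closure of L₀.
L = (388 + 32·x + 64·x^2) + (33 + 140·x + 48·x^2 + 64·x^3)·Dx + (388 + 32·x + 64·x^2)·Dx^2 + (33 + 140·x + 48·x^2 + 64·x^3)·Dx^3  (order 3).
h: a_k = 10, -48, 193, -768, 36863/12, -12288, 17694721/360, …
ICs: h(0) = 10, h′(0) = -48, h′′(0) = 386.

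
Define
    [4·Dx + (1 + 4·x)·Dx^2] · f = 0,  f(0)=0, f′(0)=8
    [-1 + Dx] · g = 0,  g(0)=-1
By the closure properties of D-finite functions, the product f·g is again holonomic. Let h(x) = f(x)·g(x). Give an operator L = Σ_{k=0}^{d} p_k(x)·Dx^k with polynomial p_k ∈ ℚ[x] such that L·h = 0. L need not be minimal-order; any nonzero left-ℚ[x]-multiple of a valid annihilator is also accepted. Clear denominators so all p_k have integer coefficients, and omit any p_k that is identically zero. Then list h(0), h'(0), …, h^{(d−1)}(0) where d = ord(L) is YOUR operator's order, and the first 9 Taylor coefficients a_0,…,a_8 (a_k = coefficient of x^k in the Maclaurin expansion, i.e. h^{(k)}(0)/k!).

f: a_k = 0, 8, -16, 128/3, -128, 2048/5, -4096/3, 32768/7, -16384, …
g: a_k = -1, -1, -1/2, -1/6, -1/24, -1/120, -1/720, -1/5040, -1/40320, …
Sym-product of L_f,L_g gives L₀ (≤ ord 2).
L = (-3 + 4·x) + (2 - 8·x)·Dx + (1 + 4·x)·Dx^2  (order 2).
h: a_k = 0, -8, 8, -92/3, 92, -1503/5, 9119/9, -2205587/630, 1109003/90, …
ICs: h(0) = 0, h′(0) = -8.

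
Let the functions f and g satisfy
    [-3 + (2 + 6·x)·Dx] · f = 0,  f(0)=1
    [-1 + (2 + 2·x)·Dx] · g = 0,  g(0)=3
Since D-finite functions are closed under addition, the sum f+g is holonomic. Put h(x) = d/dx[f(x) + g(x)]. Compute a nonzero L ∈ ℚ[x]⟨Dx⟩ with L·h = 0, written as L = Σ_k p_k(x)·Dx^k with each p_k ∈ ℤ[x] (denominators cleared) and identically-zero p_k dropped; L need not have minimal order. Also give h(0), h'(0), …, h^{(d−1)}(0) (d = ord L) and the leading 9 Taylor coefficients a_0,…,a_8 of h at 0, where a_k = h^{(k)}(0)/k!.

L = -9 + (-24 - 36·x)·Dx + (-4 - 16·x - 12·x^2)·Dx^2  (order 2).
h: a_k = 3, -3, 45/8, -105/8, 4305/128, -11529/128, 252945/1024, -703989/1024, 63339705/32768, …
ICs: h(0) = 3, h′(0) = -3.

f: a_k = 1, 3/2, -9/8, 27/16, -405/128, 1701/256, -15309/1024, 72171/2048, -2814669/32768, …
g: a_k = 3, 3/2, -3/8, 3/16, -15/128, 21/256, -63/1024, 99/2048, -1287/32768, …
Weyl lclm of L_f,L_g ⇒ L₀ (ord ≤ 2).
h₀' ⇒ L via d/dx closure of L₀.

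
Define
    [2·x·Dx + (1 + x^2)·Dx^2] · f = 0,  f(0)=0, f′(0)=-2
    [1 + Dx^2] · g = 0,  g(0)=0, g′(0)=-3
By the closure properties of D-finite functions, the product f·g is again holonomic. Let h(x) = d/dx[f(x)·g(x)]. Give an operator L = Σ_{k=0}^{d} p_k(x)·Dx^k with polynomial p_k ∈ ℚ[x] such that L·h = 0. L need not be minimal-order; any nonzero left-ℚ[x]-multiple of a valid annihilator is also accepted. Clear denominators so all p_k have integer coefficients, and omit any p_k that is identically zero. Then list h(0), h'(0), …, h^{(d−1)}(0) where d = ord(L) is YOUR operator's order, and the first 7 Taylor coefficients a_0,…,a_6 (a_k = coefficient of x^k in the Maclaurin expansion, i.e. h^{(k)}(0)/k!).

L = (110 + 294·x^2 + 461·x^4 + 96·x^6 + 12·x^8 + 2·x^10 + x^12) + (68·x + 284·x^3 + 280·x^5 + 80·x^7 + 20·x^9 + 4·x^11)·Dx + (120 + 340·x^2 + 534·x^4 + 148·x^6 + 32·x^8 + 8·x^10 + 2·x^12)·Dx^2 + (68·x + 284·x^3 + 280·x^5 + 80·x^7 + 20·x^9 + 4·x^11)·Dx^3 + (10 + 46·x^2 + 73·x^4 + 52·x^6 + 20·x^8 + 6·x^10 + x^12)·Dx^4  (order 4).
h: a_k = 0, 12, 0, -12, 0, 19/2, 0, …
ICs: h(0) = 0, h′(0) = 12, h′′(0) = 0, h′′′(0) = -72.

f: a_k = 0, -2, 0, 2/3, 0, -2/5, 0, …
g: a_k = 0, -3, 0, 1/2, 0, -1/40, 0, …
h₀=f·g: eliminate ⇒ L₀, order ≤ 2·2.
Derive L from L₀ (diff closure).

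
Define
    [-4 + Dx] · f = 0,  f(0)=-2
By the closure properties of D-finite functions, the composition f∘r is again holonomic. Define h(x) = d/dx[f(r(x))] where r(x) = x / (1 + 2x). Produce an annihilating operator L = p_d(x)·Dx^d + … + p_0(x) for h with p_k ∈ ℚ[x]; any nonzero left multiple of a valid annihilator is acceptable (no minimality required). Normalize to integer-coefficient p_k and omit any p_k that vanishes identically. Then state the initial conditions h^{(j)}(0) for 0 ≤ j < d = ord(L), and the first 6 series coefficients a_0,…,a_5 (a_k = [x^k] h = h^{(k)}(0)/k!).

f: a_k = -2, -8, -16, -64/3, -64/3, -256/15, …
Substitute x→r, Dx→(1/r')Dx; clear ⇒ L₀.
Derive L from L₀ (diff closure).
L = -8·x + (-1 - 4·x - 4·x^2)·Dx  (order 1).
h: a_k = -8, 0, 32, -256/3, 128, -1024/15, …
ICs: h(0) = -8.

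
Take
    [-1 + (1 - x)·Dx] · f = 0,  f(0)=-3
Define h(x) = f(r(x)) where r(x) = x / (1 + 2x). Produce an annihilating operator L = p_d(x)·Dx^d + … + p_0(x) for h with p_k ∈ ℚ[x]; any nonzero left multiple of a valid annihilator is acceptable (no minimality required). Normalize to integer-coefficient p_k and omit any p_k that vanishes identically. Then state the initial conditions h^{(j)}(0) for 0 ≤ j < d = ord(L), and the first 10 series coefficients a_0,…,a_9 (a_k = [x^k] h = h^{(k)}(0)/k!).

L = -1 + (1 + 3·x + 2·x^2)·Dx  (order 1).
h: a_k = -3, -3, 3, -3, 3, -3, 3, -3, 3, -3, …
ICs: h(0) = -3.

f: a_k = -3, -3, -3, -3, -3, -3, -3, -3, -3, -3, …
Substitute x→r, Dx→(1/r')Dx; clear ⇒ L₀.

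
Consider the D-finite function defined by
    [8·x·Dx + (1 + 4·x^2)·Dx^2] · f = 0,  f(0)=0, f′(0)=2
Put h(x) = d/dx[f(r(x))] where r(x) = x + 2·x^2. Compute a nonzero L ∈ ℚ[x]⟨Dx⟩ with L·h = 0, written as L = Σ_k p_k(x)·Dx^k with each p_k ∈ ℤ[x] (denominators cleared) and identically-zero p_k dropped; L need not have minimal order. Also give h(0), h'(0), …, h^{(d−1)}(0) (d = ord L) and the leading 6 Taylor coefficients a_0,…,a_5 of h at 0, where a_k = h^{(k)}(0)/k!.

f: a_k = 0, 2, 0, -8/3, 0, 32/5, …
f∘r: x↦r, Dx↦Dx/r' in L_f ⇒ L₀.
h=h₀': d/dx-closure on L₀ ⇒ L.
L = (-4 + 8·x + 64·x^2 + 192·x^3 + 192·x^4) + (1 + 4·x + 4·x^2 + 32·x^3 + 80·x^4 + 64·x^5)·Dx  (order 1).
h: a_k = 2, 8, -8, -64, -128, 256, …
ICs: h(0) = 2.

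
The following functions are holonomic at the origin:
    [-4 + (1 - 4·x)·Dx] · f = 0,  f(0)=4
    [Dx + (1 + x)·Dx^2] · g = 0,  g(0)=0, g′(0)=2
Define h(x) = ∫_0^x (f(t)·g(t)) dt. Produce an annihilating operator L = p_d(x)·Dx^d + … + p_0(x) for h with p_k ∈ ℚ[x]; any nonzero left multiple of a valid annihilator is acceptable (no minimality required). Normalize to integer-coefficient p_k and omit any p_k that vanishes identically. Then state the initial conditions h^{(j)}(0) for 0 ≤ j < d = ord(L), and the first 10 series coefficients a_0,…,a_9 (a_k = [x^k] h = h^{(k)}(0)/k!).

L = 4·Dx + (7 + 12·x)·Dx^2 + (-1 + 3·x + 4·x^2)·Dx^3  (order 3).
h: a_k = 0, 0, 4, 28/3, 86/3, 274/3, 13712/45, 15668/15, 383881/105, 12284087/945, …
ICs: h(0) = 0, h′(0) = 0, h′′(0) = 8.

f: a_k = 4, 16, 64, 256, 1024, 4096, 16384, 65536, 262144, 1048576, …
g: a_k = 0, 2, -1, 2/3, -1/2, 2/5, -1/3, 2/7, -1/4, 2/9, …
h₀=f·g: eliminate ⇒ L₀, order ≤ 1·2.
h=∫₀ˣh₀: take L = L₀·Dx.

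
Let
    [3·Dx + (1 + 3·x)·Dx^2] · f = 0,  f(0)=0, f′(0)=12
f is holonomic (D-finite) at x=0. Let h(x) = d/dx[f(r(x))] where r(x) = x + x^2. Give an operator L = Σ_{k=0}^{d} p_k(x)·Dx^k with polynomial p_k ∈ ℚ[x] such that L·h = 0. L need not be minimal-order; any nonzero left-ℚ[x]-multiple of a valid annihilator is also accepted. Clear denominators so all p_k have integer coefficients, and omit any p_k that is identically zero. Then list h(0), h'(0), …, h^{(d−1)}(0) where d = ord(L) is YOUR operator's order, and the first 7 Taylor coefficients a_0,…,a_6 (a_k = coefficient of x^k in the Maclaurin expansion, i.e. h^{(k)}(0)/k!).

L = (1 + 6·x + 6·x^2) + (1 + 5·x + 9·x^2 + 6·x^3)·Dx  (order 1).
h: a_k = 12, -12, 0, 36, -108, 216, -324, …
ICs: h(0) = 12.

f: a_k = 0, 12, -18, 36, -81, 972/5, -486, …
f∘r: x↦r, Dx↦Dx/r' in L_f ⇒ L₀.
h=h₀': d/dx-closure on L₀ ⇒ L.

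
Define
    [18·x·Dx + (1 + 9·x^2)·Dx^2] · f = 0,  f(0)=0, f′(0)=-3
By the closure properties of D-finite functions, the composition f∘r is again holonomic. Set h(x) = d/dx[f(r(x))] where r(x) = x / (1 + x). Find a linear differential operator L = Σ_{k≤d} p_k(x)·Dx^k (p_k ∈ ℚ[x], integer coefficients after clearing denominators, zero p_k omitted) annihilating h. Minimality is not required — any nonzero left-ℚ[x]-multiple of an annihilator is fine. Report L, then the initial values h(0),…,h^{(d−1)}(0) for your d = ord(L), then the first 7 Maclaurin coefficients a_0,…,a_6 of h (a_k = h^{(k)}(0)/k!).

f: a_k = 0, -3, 0, 9, 0, -243/5, 0, …
h₀=f(r): pull back L_f along r ⇒ L₀.
h=h₀': d/dx-closure on L₀ ⇒ L.
L = (2 + 20·x) + (1 + 2·x + 10·x^2)·Dx  (order 1).
h: a_k = -3, 6, 18, -96, 12, 936, -1992, …
ICs: h(0) = -3.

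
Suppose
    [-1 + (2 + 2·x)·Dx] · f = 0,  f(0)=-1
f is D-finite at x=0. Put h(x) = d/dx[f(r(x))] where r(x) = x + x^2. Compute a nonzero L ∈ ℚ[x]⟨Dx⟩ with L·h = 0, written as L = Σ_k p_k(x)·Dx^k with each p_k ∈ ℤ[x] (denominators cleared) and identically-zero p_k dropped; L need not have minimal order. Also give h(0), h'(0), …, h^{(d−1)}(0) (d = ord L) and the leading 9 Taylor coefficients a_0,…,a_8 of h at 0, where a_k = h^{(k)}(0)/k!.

f: a_k = -1, -1/2, 1/8, -1/16, 5/128, -7/256, 21/1024, -33/2048, 429/32768, …
h₀=f(r): pull back L_f along r ⇒ L₀.
h₀' ⇒ L via d/dx closure of L₀.
L = 3 + (-2 - 6·x - 6·x^2 - 4·x^3)·Dx  (order 1).
h: a_k = -1/2, -3/4, 9/16, -3/32, -75/256, 171/512, -147/2048, -867/4096, 17037/65536, …
ICs: h(0) = -1/2.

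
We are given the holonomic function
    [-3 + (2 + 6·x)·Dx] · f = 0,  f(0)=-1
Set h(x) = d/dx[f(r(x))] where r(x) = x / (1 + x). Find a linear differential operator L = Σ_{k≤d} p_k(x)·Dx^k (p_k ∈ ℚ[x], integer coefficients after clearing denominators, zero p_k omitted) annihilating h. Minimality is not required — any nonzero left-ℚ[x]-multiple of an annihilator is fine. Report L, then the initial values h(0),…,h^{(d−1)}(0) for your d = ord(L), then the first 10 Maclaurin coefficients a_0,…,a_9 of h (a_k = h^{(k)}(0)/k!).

f: a_k = -1, -3/2, 9/8, -27/16, 405/128, -1701/256, 15309/1024, -72171/2048, 2814669/32768, -14073345/65536, …
h₀=f(r): pull back L_f along r ⇒ L₀.
Derive L from L₀ (diff closure).
L = (-7 - 16·x) + (-2 - 10·x - 8·x^2)·Dx  (order 1).
h: a_k = -3/2, 21/4, -261/16, 1677/32, -45345/256, 318915/512, -4608345/2048, 33903165/4096, -2020675545/65536, 15193591815/131072, …
ICs: h(0) = -3/2.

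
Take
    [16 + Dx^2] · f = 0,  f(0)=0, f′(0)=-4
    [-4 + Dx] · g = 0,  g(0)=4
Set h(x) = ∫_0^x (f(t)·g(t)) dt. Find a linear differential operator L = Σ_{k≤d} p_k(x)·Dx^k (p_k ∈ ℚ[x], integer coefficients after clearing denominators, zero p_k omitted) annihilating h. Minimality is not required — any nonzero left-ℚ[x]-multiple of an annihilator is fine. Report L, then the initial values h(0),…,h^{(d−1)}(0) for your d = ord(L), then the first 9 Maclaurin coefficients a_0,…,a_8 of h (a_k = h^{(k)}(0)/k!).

L = 32·Dx - 8·Dx^2 + Dx^3  (order 3).
h: a_k = 0, 0, -8, -64/3, -64/3, 0, 1024/45, 8192/315, 4096/315, …
ICs: h(0) = 0, h′(0) = 0, h′′(0) = -16.

f: a_k = 0, -4, 0, 32/3, 0, -128/15, 0, 1024/315, 0, …
g: a_k = 4, 16, 32, 128/3, 128/3, 512/15, 1024/45, 4096/315, 2048/315, …
L₀ := L_f ⊗_s L_g (sym. prod.), ord ≤ 2.
h=∫₀ˣh₀: take L = L₀·Dx.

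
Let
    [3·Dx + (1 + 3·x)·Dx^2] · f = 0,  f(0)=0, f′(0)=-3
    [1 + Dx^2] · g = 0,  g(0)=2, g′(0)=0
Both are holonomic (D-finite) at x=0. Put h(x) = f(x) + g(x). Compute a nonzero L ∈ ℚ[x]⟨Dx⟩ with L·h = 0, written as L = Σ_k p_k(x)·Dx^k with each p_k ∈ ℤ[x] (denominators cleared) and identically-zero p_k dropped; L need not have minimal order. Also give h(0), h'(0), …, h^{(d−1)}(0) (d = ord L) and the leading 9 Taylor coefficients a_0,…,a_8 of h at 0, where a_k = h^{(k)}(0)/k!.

L = (165 + 18·x + 27·x^2)·Dx + (19 + 63·x + 27·x^2 + 27·x^3)·Dx^2 + (165 + 18·x + 27·x^2)·Dx^3 + (19 + 63·x + 27·x^2 + 27·x^3)·Dx^4  (order 4).
h: a_k = 2, -3, 7/2, -9, 61/3, -243/5, 43739/360, -2187/7, 16533721/20160, …
ICs: h(0) = 2, h′(0) = -3, h′′(0) = 7, h′′′(0) = -54.

f: a_k = 0, -3, 9/2, -9, 81/4, -243/5, 243/2, -2187/7, 6561/8, …
g: a_k = 2, 0, -1, 0, 1/12, 0, -1/360, 0, 1/20160, …
Weyl lclm of L_f,L_g ⇒ L₀ (ord ≤ 4).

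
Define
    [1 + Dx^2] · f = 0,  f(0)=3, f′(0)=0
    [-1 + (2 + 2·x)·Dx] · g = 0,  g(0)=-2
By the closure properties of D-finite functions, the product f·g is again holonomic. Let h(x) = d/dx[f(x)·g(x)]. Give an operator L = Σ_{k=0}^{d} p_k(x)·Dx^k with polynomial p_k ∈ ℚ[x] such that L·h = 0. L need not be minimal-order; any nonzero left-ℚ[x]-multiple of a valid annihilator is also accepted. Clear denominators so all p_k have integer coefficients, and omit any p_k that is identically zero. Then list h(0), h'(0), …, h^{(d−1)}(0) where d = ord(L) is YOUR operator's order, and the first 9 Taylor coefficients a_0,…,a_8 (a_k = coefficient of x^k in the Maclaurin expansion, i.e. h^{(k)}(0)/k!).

L = (53 + 144·x + 136·x^2 + 64·x^3 + 16·x^4) + (-4 - 36·x - 48·x^2 - 16·x^3)·Dx + (28 + 88·x + 108·x^2 + 64·x^3 + 16·x^4)·Dx^2  (order 2).
h: a_k = -3, 15/2, 27/8, -25/16, -65/128, 349/1280, -2807/15360, 44047/215040, -242667/1146880, …
ICs: h(0) = -3, h′(0) = 15/2.

f: a_k = 3, 0, -3/2, 0, 1/8, 0, -1/240, 0, 1/13440, …
g: a_k = -2, -1, 1/4, -1/8, 5/64, -7/128, 21/512, -33/1024, 429/16384, …
f·g: L₀ = L_f ⊗_s L_g, ord ≤ 2·1.
Differentiate: ansatz ord ≤ ord L₀ ⇒ L.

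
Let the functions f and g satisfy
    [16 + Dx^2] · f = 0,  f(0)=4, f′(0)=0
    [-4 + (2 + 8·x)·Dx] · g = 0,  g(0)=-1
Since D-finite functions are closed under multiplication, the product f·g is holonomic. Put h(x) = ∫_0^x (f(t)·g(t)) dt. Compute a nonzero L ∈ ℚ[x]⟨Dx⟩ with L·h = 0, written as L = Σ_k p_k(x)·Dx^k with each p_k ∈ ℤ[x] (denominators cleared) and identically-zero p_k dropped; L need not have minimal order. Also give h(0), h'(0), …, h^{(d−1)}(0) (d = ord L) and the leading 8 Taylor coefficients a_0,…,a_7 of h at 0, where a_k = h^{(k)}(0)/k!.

L = (28 + 128·x + 256·x^2)·Dx + (-4 - 16·x)·Dx^2 + (1 + 8·x + 16·x^2)·Dx^3  (order 3).
h: a_k = 0, -4, -4, 40/3, 12, -40/3, -104/9, 5584/315, …
ICs: h(0) = 0, h′(0) = -4, h′′(0) = -8.

f: a_k = 4, 0, -32, 0, 128/3, 0, -1024/45, 0, …
g: a_k = -1, -2, 2, -4, 10, -28, 84, -264, …
Product ⇒ symmetric product L₀, ord ≤ 2.
Integrate: L := L₀·Dx.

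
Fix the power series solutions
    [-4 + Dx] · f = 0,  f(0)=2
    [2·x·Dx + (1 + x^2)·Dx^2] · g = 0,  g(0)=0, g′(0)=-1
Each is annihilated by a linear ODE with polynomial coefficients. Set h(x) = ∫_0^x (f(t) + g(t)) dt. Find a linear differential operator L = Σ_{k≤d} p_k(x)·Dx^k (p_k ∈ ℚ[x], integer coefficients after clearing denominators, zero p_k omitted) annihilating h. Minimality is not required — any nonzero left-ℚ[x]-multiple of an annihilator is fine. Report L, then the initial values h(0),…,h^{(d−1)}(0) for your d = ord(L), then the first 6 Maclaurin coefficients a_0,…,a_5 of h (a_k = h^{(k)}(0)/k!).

L = (4 - 16·x - 12·x^2 - 16·x^3)·Dx^2 + (-9 - 13·x^2 - 8·x^4)·Dx^3 + (2 + x + 4·x^2 + x^3 + 2·x^4)·Dx^4  (order 4).
h: a_k = 0, 2, 7/2, 16/3, 65/12, 64/15, …
ICs: h(0) = 0, h′(0) = 2, h′′(0) = 7, h′′′(0) = 32.

f: a_k = 2, 8, 16, 64/3, 64/3, 256/15, …
g: a_k = 0, -1, 0, 1/3, 0, -1/5, …
Sum ⇒ L₀ = lclm(L_f,L_g) in ℚ(x)⟨Dx⟩.
Integrate: L := L₀·Dx.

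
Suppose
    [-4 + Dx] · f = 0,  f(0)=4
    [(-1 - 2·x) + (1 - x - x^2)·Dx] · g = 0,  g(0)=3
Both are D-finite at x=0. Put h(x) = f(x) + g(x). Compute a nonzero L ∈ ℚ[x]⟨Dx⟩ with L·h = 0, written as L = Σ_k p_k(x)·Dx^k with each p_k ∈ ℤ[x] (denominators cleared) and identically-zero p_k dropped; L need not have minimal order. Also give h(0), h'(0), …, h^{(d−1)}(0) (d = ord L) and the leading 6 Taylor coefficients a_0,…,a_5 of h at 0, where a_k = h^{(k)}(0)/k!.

L = (8·x + 72·x^2 + 32·x^3) + (12 - 38·x - 22·x^2 + 32·x^3 + 16·x^4)·Dx + (-3 + 9·x + x^2 - 10·x^3 - 4·x^4)·Dx^2  (order 2).
h: a_k = 7, 19, 38, 155/3, 173/3, 872/15, …
ICs: h(0) = 7, h′(0) = 19.

f: a_k = 4, 16, 32, 128/3, 128/3, 512/15, …
g: a_k = 3, 3, 6, 9, 15, 24, …
f+g: L₀ = lclm(L_f,L_g), ord ≤ 1+1.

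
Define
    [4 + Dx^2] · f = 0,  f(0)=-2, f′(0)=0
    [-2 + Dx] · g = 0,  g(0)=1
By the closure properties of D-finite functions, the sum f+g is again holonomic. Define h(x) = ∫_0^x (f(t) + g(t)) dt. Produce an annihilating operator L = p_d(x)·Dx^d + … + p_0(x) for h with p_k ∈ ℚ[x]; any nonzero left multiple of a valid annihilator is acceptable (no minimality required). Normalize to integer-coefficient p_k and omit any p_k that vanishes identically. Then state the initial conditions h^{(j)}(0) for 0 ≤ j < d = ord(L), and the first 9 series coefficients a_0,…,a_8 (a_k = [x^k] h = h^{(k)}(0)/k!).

f: a_k = -2, 0, 4, 0, -4/3, 0, 8/45, 0, -4/315, …
g: a_k = 1, 2, 2, 4/3, 2/3, 4/15, 4/45, 8/315, 2/315, …
Sum ⇒ L₀ = lclm(L_f,L_g) in ℚ(x)⟨Dx⟩.
h=∫h₀ ⇒ L = L₀·Dx.
L = -8·Dx + 4·Dx^2 - 2·Dx^3 + Dx^4  (order 4).
h: a_k = 0, -1, 1, 2, 1/3, -2/15, 2/45, 4/105, 1/315, …
ICs: h(0) = 0, h′(0) = -1, h′′(0) = 2, h′′′(0) = 12.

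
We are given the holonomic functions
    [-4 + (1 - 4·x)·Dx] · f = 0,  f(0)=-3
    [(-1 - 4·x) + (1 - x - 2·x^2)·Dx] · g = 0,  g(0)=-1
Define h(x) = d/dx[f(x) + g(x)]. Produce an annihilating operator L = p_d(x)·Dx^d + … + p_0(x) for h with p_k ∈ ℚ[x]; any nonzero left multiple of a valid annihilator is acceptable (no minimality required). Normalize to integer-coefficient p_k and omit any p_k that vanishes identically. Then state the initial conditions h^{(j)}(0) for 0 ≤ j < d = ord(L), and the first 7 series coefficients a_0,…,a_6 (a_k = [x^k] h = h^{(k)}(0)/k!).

L = (168 + 192·x + 1728·x^2 - 768·x^3 + 768·x^4) + (-33 - 144·x + 264·x^2 + 1056·x^3 - 576·x^4 + 768·x^5)·Dx + (1 + 13·x - 100·x^2 + 120·x^3 + 40·x^4 - 64·x^5 + 128·x^6)·Dx^2  (order 2).
h: a_k = -13, -102, -591, -3116, -15465, -73986, -344659, …
ICs: h(0) = -13, h′(0) = -102.

f: a_k = -3, -12, -48, -192, -768, -3072, -12288, …
g: a_k = -1, -1, -3, -5, -11, -21, -43, …
Sum ⇒ L₀ = lclm(L_f,L_g) in ℚ(x)⟨Dx⟩.
Differentiate: ansatz ord ≤ ord L₀ ⇒ L.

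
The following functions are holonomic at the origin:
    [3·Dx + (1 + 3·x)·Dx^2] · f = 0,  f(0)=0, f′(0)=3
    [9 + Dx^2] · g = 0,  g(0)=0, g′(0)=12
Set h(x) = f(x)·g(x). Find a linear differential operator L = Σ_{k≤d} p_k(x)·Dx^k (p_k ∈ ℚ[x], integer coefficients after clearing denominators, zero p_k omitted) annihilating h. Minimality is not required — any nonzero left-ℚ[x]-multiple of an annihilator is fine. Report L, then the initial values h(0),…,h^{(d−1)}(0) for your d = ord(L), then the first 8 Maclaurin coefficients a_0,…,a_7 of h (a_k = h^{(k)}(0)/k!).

L = (-81 + 486·x + 4617·x^2 + 11664·x^3 + 8748·x^4) + (36 + 540·x + 1944·x^2 + 1944·x^3)·Dx + (180·x + 1134·x^2 + 2592·x^3 + 1944·x^4)·Dx^2 + (4 + 60·x + 216·x^2 + 216·x^3)·Dx^3 + (1 + 14·x + 69·x^2 + 144·x^3 + 108·x^4)·Dx^4  (order 4).
h: a_k = 0, 0, 36, -54, 54, -162, 891/2, -22599/20, …
ICs: h(0) = 0, h′(0) = 0, h′′(0) = 72, h′′′(0) = -324.

f: a_k = 0, 3, -9/2, 9, -81/4, 243/5, -243/2, 2187/7, …
g: a_k = 0, 12, 0, -18, 0, 81/10, 0, -243/140, …
h₀=f·g: eliminate ⇒ L₀, order ≤ 2·2.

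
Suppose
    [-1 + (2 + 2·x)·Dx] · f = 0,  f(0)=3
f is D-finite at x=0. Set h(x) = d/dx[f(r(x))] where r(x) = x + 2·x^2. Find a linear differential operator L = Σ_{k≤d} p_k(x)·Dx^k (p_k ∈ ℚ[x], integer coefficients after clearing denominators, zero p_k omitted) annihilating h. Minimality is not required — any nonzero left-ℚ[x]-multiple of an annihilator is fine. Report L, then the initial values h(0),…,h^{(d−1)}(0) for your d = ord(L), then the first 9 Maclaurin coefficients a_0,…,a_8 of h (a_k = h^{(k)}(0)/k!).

L = 7 + (-2 - 10·x - 12·x^2 - 16·x^3)·Dx  (order 1).
h: a_k = 3/2, 21/4, -63/16, -63/32, 1785/256, -1701/512, -16611/2048, 53529/4096, 108297/65536, …
ICs: h(0) = 3/2.

f: a_k = 3, 3/2, -3/8, 3/16, -15/128, 21/256, -63/1024, 99/2048, -1287/32768, …
Change of var in L_f (x↦r) gives L₀.
h=h₀': d/dx-closure on L₀ ⇒ L.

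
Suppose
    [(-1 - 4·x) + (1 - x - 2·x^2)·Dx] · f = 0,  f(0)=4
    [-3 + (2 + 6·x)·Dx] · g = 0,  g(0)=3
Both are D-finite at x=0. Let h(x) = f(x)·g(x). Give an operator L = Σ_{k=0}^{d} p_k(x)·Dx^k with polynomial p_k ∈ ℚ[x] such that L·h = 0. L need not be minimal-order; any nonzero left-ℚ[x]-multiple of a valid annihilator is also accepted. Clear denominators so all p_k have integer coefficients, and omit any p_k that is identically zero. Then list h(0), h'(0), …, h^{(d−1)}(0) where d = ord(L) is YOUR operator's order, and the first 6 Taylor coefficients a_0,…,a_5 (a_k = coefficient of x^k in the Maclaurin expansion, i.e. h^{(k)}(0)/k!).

f: a_k = 4, 4, 12, 20, 44, 84, …
g: a_k = 3, 9/2, -27/8, 81/16, -1215/128, 5103/256, …
Product ⇒ symmetric product L₀, ord ≤ 1.
L = (5 + 11·x + 18·x^2) + (-2 - 4·x + 10·x^2 + 12·x^3)·Dx  (order 1).
h: a_k = 12, 30, 81/2, 483/4, 5241/32, 31041/64, …
ICs: h(0) = 12.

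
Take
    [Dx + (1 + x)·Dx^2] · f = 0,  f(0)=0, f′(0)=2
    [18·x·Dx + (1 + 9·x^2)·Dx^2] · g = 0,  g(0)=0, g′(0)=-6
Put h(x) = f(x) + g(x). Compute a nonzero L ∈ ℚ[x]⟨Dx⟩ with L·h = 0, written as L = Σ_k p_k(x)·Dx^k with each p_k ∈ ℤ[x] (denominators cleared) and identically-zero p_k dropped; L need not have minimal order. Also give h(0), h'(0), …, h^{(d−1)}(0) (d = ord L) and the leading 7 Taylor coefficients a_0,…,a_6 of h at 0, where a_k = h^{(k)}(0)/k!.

f: a_k = 0, 2, -1, 2/3, -1/2, 2/5, -1/3, …
g: a_k = 0, -6, 0, 18, 0, -486/5, 0, …
f+g: L₀ = lclm(L_f,L_g), ord ≤ 2+2.
L = (-18 - 54·x + 486·x^2 + 162·x^3)·Dx + (-20 - 36·x + 432·x^2 + 972·x^3 + 324·x^4)·Dx^2 + (-1 + 17·x + 18·x^2 + 162·x^3 + 243·x^4 + 81·x^5)·Dx^3  (order 3).
h: a_k = 0, -4, -1, 56/3, -1/2, -484/5, -1/3, …
ICs: h(0) = 0, h′(0) = -4, h′′(0) = -2.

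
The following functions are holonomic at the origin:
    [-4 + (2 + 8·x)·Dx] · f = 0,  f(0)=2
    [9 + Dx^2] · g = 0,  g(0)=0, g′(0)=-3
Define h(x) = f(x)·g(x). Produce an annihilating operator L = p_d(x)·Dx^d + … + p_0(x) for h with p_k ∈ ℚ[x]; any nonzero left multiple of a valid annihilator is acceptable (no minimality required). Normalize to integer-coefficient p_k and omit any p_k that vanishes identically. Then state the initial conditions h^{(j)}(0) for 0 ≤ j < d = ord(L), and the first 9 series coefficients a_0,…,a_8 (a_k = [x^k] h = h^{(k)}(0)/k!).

L = (21 + 72·x + 144·x^2) + (-4 - 16·x)·Dx + (1 + 8·x + 16·x^2)·Dx^2  (order 2).
h: a_k = 0, -6, -12, 21, -6, 759/20, -1401/10, 118431/280, -37701/28, …
ICs: h(0) = 0, h′(0) = -6.

f: a_k = 2, 4, -4, 8, -20, 56, -168, 528, -1716, …
g: a_k = 0, -3, 0, 9/2, 0, -81/40, 0, 243/560, 0, …
L₀ := L_f ⊗_s L_g (sym. prod.), ord ≤ 2.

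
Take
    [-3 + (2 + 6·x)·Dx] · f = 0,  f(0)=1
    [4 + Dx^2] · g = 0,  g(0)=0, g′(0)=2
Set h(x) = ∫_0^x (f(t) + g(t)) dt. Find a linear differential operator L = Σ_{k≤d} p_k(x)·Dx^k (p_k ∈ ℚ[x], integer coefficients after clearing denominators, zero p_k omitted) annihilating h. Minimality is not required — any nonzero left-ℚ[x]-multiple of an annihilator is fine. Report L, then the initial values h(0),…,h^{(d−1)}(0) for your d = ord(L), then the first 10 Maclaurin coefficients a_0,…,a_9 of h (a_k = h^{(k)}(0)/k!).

L = (-516 - 1152·x - 1728·x^2)·Dx + (56 + 936·x + 3456·x^2 + 3456·x^3)·Dx^2 + (-129 - 288·x - 432·x^2)·Dx^3 + (14 + 234·x + 864·x^2 + 864·x^3)·Dx^4  (order 4).
h: a_k = 0, 1, 7/4, -3/8, 17/192, -81/128, 26539/23040, -2187/1024, 22717481/5160960, -312741/32768, …
ICs: h(0) = 0, h′(0) = 1, h′′(0) = 7/2, h′′′(0) = -9/4.

f: a_k = 1, 3/2, -9/8, 27/16, -405/128, 1701/256, -15309/1024, 72171/2048, -2814669/32768, 14073345/65536, …
g: a_k = 0, 2, 0, -4/3, 0, 4/15, 0, -8/315, 0, 4/2835, …
h₀=f+g: left-lcm gives L₀, ord ≤ 3.
Integrate: L := L₀·Dx.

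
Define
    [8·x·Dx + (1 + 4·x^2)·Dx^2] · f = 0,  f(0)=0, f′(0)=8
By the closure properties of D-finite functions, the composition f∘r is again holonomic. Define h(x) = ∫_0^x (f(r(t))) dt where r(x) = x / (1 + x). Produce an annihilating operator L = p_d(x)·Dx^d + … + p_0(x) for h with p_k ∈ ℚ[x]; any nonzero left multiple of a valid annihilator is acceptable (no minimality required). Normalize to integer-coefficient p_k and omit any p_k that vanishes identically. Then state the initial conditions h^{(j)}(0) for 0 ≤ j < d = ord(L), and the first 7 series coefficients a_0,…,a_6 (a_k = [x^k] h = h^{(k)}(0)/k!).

f: a_k = 0, 8, 0, -32/3, 0, 128/5, 0, …
Change of var in L_f (x↦r) gives L₀.
h=∫₀ˣh₀: take L = L₀·Dx.
L = (2 + 10·x)·Dx^2 + (1 + 2·x + 5·x^2)·Dx^3  (order 3).
h: a_k = 0, 0, 4, -8/3, -2/3, 24/5, -76/15, …
ICs: h(0) = 0, h′(0) = 0, h′′(0) = 8.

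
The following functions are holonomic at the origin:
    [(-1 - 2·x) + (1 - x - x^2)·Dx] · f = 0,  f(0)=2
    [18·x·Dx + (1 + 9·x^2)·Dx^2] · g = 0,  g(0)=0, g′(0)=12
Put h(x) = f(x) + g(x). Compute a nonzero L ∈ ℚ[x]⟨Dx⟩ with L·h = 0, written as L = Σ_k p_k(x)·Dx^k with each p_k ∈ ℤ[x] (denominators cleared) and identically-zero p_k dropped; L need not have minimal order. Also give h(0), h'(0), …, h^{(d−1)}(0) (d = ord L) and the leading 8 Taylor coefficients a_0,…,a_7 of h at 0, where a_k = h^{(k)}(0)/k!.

L = (-36 + 144·x + 1440·x^2 + 2376·x^3 + 3186·x^4 + 486·x^6)·Dx + (18 + 24·x - 108·x^2 + 444·x^3 + 2313·x^4 + 2178·x^5 + 243·x^6 + 486·x^7)·Dx^2 + (-2 - 10·x - 34·x^2 - 48·x^3 - 123·x^4 + 387·x^5 + 198·x^6 + 81·x^7 + 81·x^8)·Dx^3  (order 3).
h: a_k = 2, 14, 4, -30, 10, 1052/5, 26, -8454/7, …
ICs: h(0) = 2, h′(0) = 14, h′′(0) = 8.

f: a_k = 2, 2, 4, 6, 10, 16, 26, 42, …
g: a_k = 0, 12, 0, -36, 0, 972/5, 0, -8748/7, …
Sum ⇒ L₀ = lclm(L_f,L_g) in ℚ(x)⟨Dx⟩.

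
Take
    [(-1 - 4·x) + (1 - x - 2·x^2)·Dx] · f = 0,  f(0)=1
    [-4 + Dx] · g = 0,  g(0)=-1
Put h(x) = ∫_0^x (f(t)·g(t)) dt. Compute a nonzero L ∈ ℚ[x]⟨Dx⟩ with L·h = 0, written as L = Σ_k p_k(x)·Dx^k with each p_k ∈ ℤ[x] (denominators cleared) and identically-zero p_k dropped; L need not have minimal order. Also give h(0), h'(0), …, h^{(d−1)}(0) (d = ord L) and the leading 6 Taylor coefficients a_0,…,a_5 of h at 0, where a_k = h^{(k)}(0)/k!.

f: a_k = 1, 1, 3, 5, 11, 21, …
g: a_k = -1, -4, -8, -32/3, -32/3, -128/15, …
h₀=f·g: eliminate ⇒ L₀, order ≤ 1·1.
Integrate: L := L₀·Dx.
L = (5 - 8·x^2)·Dx + (-1 + x + 2·x^2)·Dx^2  (order 2).
h: a_k = 0, -1, -5/2, -5, -107/12, -229/15, …
ICs: h(0) = 0, h′(0) = -1.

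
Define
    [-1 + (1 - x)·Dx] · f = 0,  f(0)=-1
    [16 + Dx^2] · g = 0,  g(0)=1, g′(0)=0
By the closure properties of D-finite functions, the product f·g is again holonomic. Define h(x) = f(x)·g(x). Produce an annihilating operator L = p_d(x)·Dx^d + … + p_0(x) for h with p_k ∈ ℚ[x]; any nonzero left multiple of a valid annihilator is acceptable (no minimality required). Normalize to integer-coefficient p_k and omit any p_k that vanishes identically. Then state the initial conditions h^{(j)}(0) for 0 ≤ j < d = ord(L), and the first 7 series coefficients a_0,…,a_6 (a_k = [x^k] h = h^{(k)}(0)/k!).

L = (-16 + 16·x) + 2·Dx + (-1 + x)·Dx^2  (order 2).
h: a_k = -1, -1, 7, 7, -11/3, -11/3, 91/45, …
ICs: h(0) = -1, h′(0) = -1.

f: a_k = -1, -1, -1, -1, -1, -1, -1, …
g: a_k = 1, 0, -8, 0, 32/3, 0, -256/45, …
f·g: L₀ = L_f ⊗_s L_g, ord ≤ 1·2.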